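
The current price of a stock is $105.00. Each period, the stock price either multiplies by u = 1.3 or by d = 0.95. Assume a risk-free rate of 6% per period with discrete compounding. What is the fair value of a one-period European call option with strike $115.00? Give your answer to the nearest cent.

$6.37

Risk-neutral probability p = (1 + 0.06 − 0.95)/(1.3 − 0.95) = 0.1100/0.3500 = 0.3143
Terminal stock prices: S_u = 136.5, S_d = 99.75
Terminal payoffs (S − K): max(21.5, 0) = 21.5, max(-15.25, 0) = 0
Node 0 (S = 105): V_0 = 1/1.06·[0.3143·21.5000 + 0.6857·0.0000] = 6.3747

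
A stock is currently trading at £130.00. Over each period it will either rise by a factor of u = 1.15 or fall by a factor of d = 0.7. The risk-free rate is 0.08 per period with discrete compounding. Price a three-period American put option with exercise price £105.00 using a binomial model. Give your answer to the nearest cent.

£2.53

Risk-neutral probability p = (1 + 0.08 − 0.7)/(1.15 − 0.7) = 0.3800/0.4500 = 0.8444
Terminal stock prices: S_uuu = 197.7, S_uud = 120.3, S_udd = 73.25, S_ddd = 44.59
Terminal payoffs (K − S): max(-92.71, 0) = 0, max(-15.35, 0) = 0, max(31.75, 0) = 31.75, max(60.41, 0) = 60.41
Node uu (S = 171.9): continuation = 1/1.08·[0.8444·0.0000 + 0.1556·0.0000] = 0.0000; exercise value = 0.0000 ≤ continuation, so V_uu = 0.0000
Node ud (S = 104.6): continuation = 1/1.08·[0.8444·0.0000 + 0.1556·31.7450] = 4.5723; exercise value = 0.3500 ≤ continuation, so V_ud = 4.5723
Node dd (S = 63.7): continuation = 1/1.08·[0.8444·31.7450 + 0.1556·60.4100] = 33.5222; exercise value = 41.3000 > continuation, so V_dd = 41.3000 (exercise)
Node u (S = 149.5): continuation = 1/1.08·[0.8444·0.0000 + 0.1556·4.5723] = 0.6586; exercise value = 0.0000 ≤ continuation, so V_u = 0.6586
Node d (S = 91): continuation = 1/1.08·[0.8444·4.5723 + 0.1556·41.3000] = 9.5236; exercise value = 14.0000 > continuation, so V_d = 14.0000 (exercise)
Node 0 (S = 130): continuation = 1/1.08·[0.8444·0.6586 + 0.1556·14.0000] = 2.5314; exercise value = 0.0000 ≤ continuation, so V_0 = 2.5314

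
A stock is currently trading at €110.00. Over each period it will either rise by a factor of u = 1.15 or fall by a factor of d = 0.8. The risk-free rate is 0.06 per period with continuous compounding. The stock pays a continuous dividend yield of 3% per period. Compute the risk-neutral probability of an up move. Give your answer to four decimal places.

Per-period risk-free factor R = e^0.06 = 1.0618; dividend-adjusted growth = e^(0.06−0.03) = 1.0305.
Risk-neutral probability p = (1.0305 − 0.8)/(1.15 − 0.8) = 0.2305/0.3500 = 0.6584

p = 0.6584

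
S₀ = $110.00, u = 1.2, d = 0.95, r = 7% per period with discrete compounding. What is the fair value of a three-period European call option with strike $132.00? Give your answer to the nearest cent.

Risk-neutral probability p = (1 + 0.07 − 0.95)/(1.2 − 0.95) = 0.1200/0.2500 = 0.4800
Terminal stock prices: S_uuu = 190.1, S_uud = 150.5, S_udd = 119.1, S_ddd = 94.31
Terminal payoffs (S − K): max(58.08, 0) = 58.08, max(18.48, 0) = 18.48, max(-12.87, 0) = 0, max(-37.69, 0) = 0
Node uu (S = 158.4): V_uu = 1/1.07·[0.4800·58.0800 + 0.5200·18.4800] = 35.0355
Node ud (S = 125.4): V_ud = 1/1.07·[0.4800·18.4800 + 0.5200·0.0000] = 8.2901
Node dd (S = 99.27): V_dd = 1/1.07·[0.4800·0.0000 + 0.5200·0.0000] = 0.0000
Node u (S = 132): V_u = 1/1.07·[0.4800·35.0355 + 0.5200·8.2901] = 19.7457
Node d (S = 104.5): V_d = 1/1.07·[0.4800·8.2901 + 0.5200·0.0000] = 3.7189
Node 0 (S = 110): V_0 = 1/1.07·[0.4800·19.7457 + 0.5200·3.7189] = 10.6652

$10.67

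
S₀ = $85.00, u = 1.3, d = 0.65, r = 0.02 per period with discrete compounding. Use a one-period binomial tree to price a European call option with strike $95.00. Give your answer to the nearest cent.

$8.65

Risk-neutral probability p = (1 + 0.02 − 0.65)/(1.3 − 0.65) = 0.3700/0.6500 = 0.5692
Terminal stock prices: S_u = 110.5, S_d = 55.25
Terminal payoffs (S − K): max(15.5, 0) = 15.5, max(-39.75, 0) = 0
Node 0 (S = 85): V_0 = 1/1.02·[0.5692·15.5000 + 0.4308·0.0000] = 8.6501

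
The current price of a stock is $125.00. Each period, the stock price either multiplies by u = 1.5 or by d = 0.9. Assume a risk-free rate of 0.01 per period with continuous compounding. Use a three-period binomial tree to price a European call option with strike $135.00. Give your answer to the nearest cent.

Risk-neutral probability p = (e^0.01 − 0.9)/(1.5 − 0.9) = 0.1101/0.6000 = 0.1834
Terminal stock prices: S_uuu = 421.9, S_uud = 253.1, S_udd = 151.9, S_ddd = 91.13
Terminal payoffs (S − K): max(286.9, 0) = 286.9, max(118.1, 0) = 118.1, max(16.88, 0) = 16.88, max(-43.87, 0) = 0
Node uu (S = 281.2): V_uu = e^(−0.01)·[0.1834·286.8750 + 0.8166·118.1250] = 147.5933
Node ud (S = 168.8): V_ud = e^(−0.01)·[0.1834·118.1250 + 0.8166·16.8750] = 35.0933
Node dd (S = 101.2): V_dd = e^(−0.01)·[0.1834·16.8750 + 0.8166·0.0000] = 3.0644
Node u (S = 187.5): V_u = e^(−0.01)·[0.1834·147.5933 + 0.8166·35.0933] = 55.1732
Node d (S = 112.5): V_d = e^(−0.01)·[0.1834·35.0933 + 0.8166·3.0644] = 8.8501
Node 0 (S = 125): V_0 = e^(−0.01)·[0.1834·55.1732 + 0.8166·8.8501] = 17.1739

$17.17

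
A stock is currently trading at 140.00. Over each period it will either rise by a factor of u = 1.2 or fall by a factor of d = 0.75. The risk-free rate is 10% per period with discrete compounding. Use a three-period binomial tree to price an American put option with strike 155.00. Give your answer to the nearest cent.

Risk-neutral probability p = (1 + 0.1 − 0.75)/(1.2 − 0.75) = 0.3500/0.4500 = 0.7778
Terminal stock prices: S_uuu = 241.9, S_uud = 151.2, S_udd = 94.5, S_ddd = 59.06
Terminal payoffs (K − S): max(-86.92, 0) = 0, max(3.8, 0) = 3.8, max(60.5, 0) = 60.5, max(95.94, 0) = 95.94
Node uu (S = 201.6): continuation = 1/1.1·[0.7778·0.0000 + 0.2222·3.8000] = 0.7677; exercise value = 0.0000 ≤ continuation, so V_uu = 0.7677
Node ud (S = 126): continuation = 1/1.1·[0.7778·3.8000 + 0.2222·60.5000] = 14.9091; exercise value = 29.0000 > continuation, so V_ud = 29.0000 (exercise)
Node dd (S = 78.75): continuation = 1/1.1·[0.7778·60.5000 + 0.2222·95.9375] = 62.1591; exercise value = 76.2500 > continuation, so V_dd = 76.2500 (exercise)
Node u (S = 168): continuation = 1/1.1·[0.7778·0.7677 + 0.2222·29.0000] = 6.4014; exercise value = 0.0000 ≤ continuation, so V_u = 6.4014
Node d (S = 105): continuation = 1/1.1·[0.7778·29.0000 + 0.2222·76.2500] = 35.9091; exercise value = 50.0000 > continuation, so V_d = 50.0000 (exercise)
Node 0 (S = 140): continuation = 1/1.1·[0.7778·6.4014 + 0.2222·50.0000] = 14.6272; exercise value = 15.0000 > continuation, so V_0 = 15.0000 (exercise)

15.00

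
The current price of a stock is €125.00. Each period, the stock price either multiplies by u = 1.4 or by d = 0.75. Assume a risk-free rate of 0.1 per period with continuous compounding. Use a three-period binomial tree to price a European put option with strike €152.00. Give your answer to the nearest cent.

€20.24

Risk-neutral probability p = (e^0.1 − 0.75)/(1.4 − 0.75) = 0.3552/0.6500 = 0.5464
Terminal stock prices: S_uuu = 343, S_uud = 183.7, S_udd = 98.44, S_ddd = 52.73
Terminal payoffs (K − S): max(-191, 0) = 0, max(-31.75, 0) = 0, max(53.56, 0) = 53.56, max(99.27, 0) = 99.27
Node uu (S = 245): V_uu = e^(−0.1)·[0.5464·0.0000 + 0.4536·0.0000] = 0.0000
Node ud (S = 131.2): V_ud = e^(−0.1)·[0.5464·0.0000 + 0.4536·53.5625] = 21.9831
Node dd (S = 70.31): V_dd = e^(−0.1)·[0.5464·53.5625 + 0.4536·99.2656] = 67.2228
Node u (S = 175): V_u = e^(−0.1)·[0.5464·0.0000 + 0.4536·21.9831] = 9.0223
Node d (S = 93.75): V_d = e^(−0.1)·[0.5464·21.9831 + 0.4536·67.2228] = 38.4583
Node 0 (S = 125): V_0 = e^(−0.1)·[0.5464·9.0223 + 0.4536·38.4583] = 20.2448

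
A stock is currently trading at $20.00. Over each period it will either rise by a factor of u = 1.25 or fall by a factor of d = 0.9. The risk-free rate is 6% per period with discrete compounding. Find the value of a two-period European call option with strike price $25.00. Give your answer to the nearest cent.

$1.16

Risk-neutral probability p = (1 + 0.06 − 0.9)/(1.25 − 0.9) = 0.1600/0.3500 = 0.4571
Terminal stock prices: S_uu = 31.25, S_ud = 22.5, S_dd = 16.2
Terminal payoffs (S − K): max(6.25, 0) = 6.25, max(-2.5, 0) = 0, max(-8.8, 0) = 0
Node u (S = 25): V_u = 1/1.06·[0.4571·6.2500 + 0.5429·0.0000] = 2.6954
Node d (S = 18): V_d = 1/1.06·[0.4571·0.0000 + 0.5429·0.0000] = 0.0000
Node 0 (S = 20): V_0 = 1/1.06·[0.4571·2.6954 + 0.5429·0.0000] = 1.1624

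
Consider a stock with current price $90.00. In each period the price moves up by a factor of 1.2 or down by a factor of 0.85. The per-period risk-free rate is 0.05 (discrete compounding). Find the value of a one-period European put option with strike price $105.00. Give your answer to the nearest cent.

Risk-neutral probability p = (1 + 0.05 − 0.85)/(1.2 − 0.85) = 0.2000/0.3500 = 0.5714
Terminal stock prices: S_u = 108, S_d = 76.5
Terminal payoffs (K − S): max(-3, 0) = 0, max(28.5, 0) = 28.5
Node 0 (S = 90): V_0 = 1/1.05·[0.5714·0.0000 + 0.4286·28.5000] = 11.6327

$11.63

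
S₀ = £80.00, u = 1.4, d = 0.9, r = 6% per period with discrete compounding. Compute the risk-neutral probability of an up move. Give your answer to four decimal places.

Risk-neutral probability p = (1 + 0.06 − 0.9)/(1.4 − 0.9) = 0.1600/0.5000 = 0.3200

p = 0.3200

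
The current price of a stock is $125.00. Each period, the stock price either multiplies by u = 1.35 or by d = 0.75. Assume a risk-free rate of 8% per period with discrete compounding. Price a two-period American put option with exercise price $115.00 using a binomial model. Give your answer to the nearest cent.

$8.85

Risk-neutral probability p = (1 + 0.08 − 0.75)/(1.35 − 0.75) = 0.3300/0.6000 = 0.5500
Terminal stock prices: S_uu = 227.8, S_ud = 126.6, S_dd = 70.31
Terminal payoffs (K − S): max(-112.8, 0) = 0, max(-11.56, 0) = 0, max(44.69, 0) = 44.69
Node u (S = 168.8): continuation = 1/1.08·[0.5500·0.0000 + 0.4500·0.0000] = 0.0000; exercise value = 0.0000 ≤ continuation, so V_u = 0.0000
Node d (S = 93.75): continuation = 1/1.08·[0.5500·0.0000 + 0.4500·44.6875] = 18.6198; exercise value = 21.2500 > continuation, so V_d = 21.2500 (exercise)
Node 0 (S = 125): continuation = 1/1.08·[0.5500·0.0000 + 0.4500·21.2500] = 8.8542; exercise value = 0.0000 ≤ continuation, so V_0 = 8.8542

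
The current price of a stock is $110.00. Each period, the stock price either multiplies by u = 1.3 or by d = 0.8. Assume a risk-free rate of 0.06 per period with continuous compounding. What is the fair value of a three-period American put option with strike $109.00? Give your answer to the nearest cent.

Risk-neutral probability p = (e^0.06 − 0.8)/(1.3 − 0.8) = 0.2618/0.5000 = 0.5237
Terminal stock prices: S_uuu = 241.7, S_uud = 148.7, S_udd = 91.52, S_ddd = 56.32
Terminal payoffs (K − S): max(-132.7, 0) = 0, max(-39.72, 0) = 0, max(17.48, 0) = 17.48, max(52.68, 0) = 52.68
Node uu (S = 185.9): continuation = e^(−0.06)·[0.5237·0.0000 + 0.4763·0.0000] = 0.0000; exercise value = 0.0000 ≤ continuation, so V_uu = 0.0000
Node ud (S = 114.4): continuation = e^(−0.06)·[0.5237·0.0000 + 0.4763·17.4800] = 7.8413; exercise value = 0.0000 ≤ continuation, so V_ud = 7.8413
Node dd (S = 70.4): continuation = e^(−0.06)·[0.5237·17.4800 + 0.4763·52.6800] = 32.2523; exercise value = 38.6000 > continuation, so V_dd = 38.6000 (exercise)
Node u (S = 143): continuation = e^(−0.06)·[0.5237·0.0000 + 0.4763·7.8413] = 3.5175; exercise value = 0.0000 ≤ continuation, so V_u = 3.5175
Node d (S = 88): continuation = e^(−0.06)·[0.5237·7.8413 + 0.4763·38.6000] = 21.1826; exercise value = 21.0000 ≤ continuation, so V_d = 21.1826
Node 0 (S = 110): continuation = e^(−0.06)·[0.5237·3.5175 + 0.4763·21.1826] = 11.2370; exercise value = 0.0000 ≤ continuation, so V_0 = 11.2370

$11.24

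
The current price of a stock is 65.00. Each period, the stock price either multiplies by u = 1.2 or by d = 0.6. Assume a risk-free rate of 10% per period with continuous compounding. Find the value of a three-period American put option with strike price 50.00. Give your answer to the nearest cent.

1.92

Risk-neutral probability p = (e^0.1 − 0.6)/(1.2 − 0.6) = 0.5052/0.6000 = 0.8420
Terminal stock prices: S_uuu = 112.3, S_uud = 56.16, S_udd = 28.08, S_ddd = 14.04
Terminal payoffs (K − S): max(-62.32, 0) = 0, max(-6.16, 0) = 0, max(21.92, 0) = 21.92, max(35.96, 0) = 35.96
Node uu (S = 93.6): continuation = e^(−0.1)·[0.8420·0.0000 + 0.1580·0.0000] = 0.0000; exercise value = 0.0000 ≤ continuation, so V_uu = 0.0000
Node ud (S = 46.8): continuation = e^(−0.1)·[0.8420·0.0000 + 0.1580·21.9200] = 3.1347; exercise value = 3.2000 > continuation, so V_ud = 3.2000 (exercise)
Node dd (S = 23.4): continuation = e^(−0.1)·[0.8420·21.9200 + 0.1580·35.9600] = 21.8419; exercise value = 26.6000 > continuation, so V_dd = 26.6000 (exercise)
Node u (S = 78): continuation = e^(−0.1)·[0.8420·0.0000 + 0.1580·3.2000] = 0.4576; exercise value = 0.0000 ≤ continuation, so V_u = 0.4576
Node d (S = 39): continuation = e^(−0.1)·[0.8420·3.2000 + 0.1580·26.6000] = 6.2419; exercise value = 11.0000 > continuation, so V_d = 11.0000 (exercise)
Node 0 (S = 65): continuation = e^(−0.1)·[0.8420·0.4576 + 0.1580·11.0000] = 1.9217; exercise value = 0.0000 ≤ continuation, so V_0 = 1.9217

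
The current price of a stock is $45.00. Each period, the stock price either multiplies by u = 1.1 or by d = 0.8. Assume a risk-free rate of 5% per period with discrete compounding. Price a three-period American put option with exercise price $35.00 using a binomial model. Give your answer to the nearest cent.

$0.29

Risk-neutral probability p = (1 + 0.05 − 0.8)/(1.1 − 0.8) = 0.2500/0.3000 = 0.8333
Terminal stock prices: S_uuu = 59.9, S_uud = 43.56, S_udd = 31.68, S_ddd = 23.04
Terminal payoffs (K − S): max(-24.9, 0) = 0, max(-8.56, 0) = 0, max(3.32, 0) = 3.32, max(11.96, 0) = 11.96
Node uu (S = 54.45): continuation = 1/1.05·[0.8333·0.0000 + 0.1667·0.0000] = 0.0000; exercise value = 0.0000 ≤ continuation, so V_uu = 0.0000
Node ud (S = 39.6): continuation = 1/1.05·[0.8333·0.0000 + 0.1667·3.3200] = 0.5270; exercise value = 0.0000 ≤ continuation, so V_ud = 0.5270
Node dd (S = 28.8): continuation = 1/1.05·[0.8333·3.3200 + 0.1667·11.9600] = 4.5333; exercise value = 6.2000 > continuation, so V_dd = 6.2000 (exercise)
Node u (S = 49.5): continuation = 1/1.05·[0.8333·0.0000 + 0.1667·0.5270] = 0.0836; exercise value = 0.0000 ≤ continuation, so V_u = 0.0836
Node d (S = 36): continuation = 1/1.05·[0.8333·0.5270 + 0.1667·6.2000] = 1.4024; exercise value = 0.0000 ≤ continuation, so V_d = 1.4024
Node 0 (S = 45): continuation = 1/1.05·[0.8333·0.0836 + 0.1667·1.4024] = 0.2890; exercise value = 0.0000 ≤ continuation, so V_0 = 0.2890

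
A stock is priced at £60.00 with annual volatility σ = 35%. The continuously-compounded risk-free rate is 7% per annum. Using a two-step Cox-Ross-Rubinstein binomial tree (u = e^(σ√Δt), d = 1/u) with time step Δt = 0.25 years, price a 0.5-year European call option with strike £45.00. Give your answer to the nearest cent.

£17.19

CRR parameters: u = e^(σ√Δt) = e^(0.35·√0.25) = 1.1912, d = 1/u = 0.8395
Per-period rate: rΔt = 0.07·0.25 = 0.0175, so R = e^0.0175 = 1.0177
Risk-neutral probability p = (e^0.0175 − 0.8395)/(1.1912 − 0.8395) = 0.1782/0.3518 = 0.5065
Terminal stock prices: S_uu = 85.14, S_ud = 60, S_dd = 42.28
Terminal payoffs (S − K): max(40.14, 0) = 40.14, max(15, 0) = 15, max(-2.719, 0) = 0
Node u (S = 71.47): V_u = e^(−0.0175)·[0.5065·40.1441 + 0.4935·15.0000] = 27.2554
Node d (S = 50.37): V_d = e^(−0.0175)·[0.5065·15.0000 + 0.4935·0.0000] = 7.4664
Node 0 (S = 60): V_0 = e^(−0.0175)·[0.5065·27.2554 + 0.4935·7.4664] = 17.1870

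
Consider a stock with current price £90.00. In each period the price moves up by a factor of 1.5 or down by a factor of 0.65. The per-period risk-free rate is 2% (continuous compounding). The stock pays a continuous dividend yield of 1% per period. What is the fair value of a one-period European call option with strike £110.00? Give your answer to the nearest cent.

Per-period risk-free factor R = e^0.02 = 1.0202; dividend-adjusted growth = e^(0.02−0.01) = 1.0101.
Risk-neutral probability p = (1.0101 − 0.65)/(1.5 − 0.65) = 0.3601/0.8500 = 0.4236
Terminal stock prices: S_u = 135, S_d = 58.5
Terminal payoffs (S − K): max(25, 0) = 25, max(-51.5, 0) = 0
Node 0 (S = 90): V_0 = e^(−0.02)·[0.4236·25.0000 + 0.5764·0.0000] = 10.3800

£10.38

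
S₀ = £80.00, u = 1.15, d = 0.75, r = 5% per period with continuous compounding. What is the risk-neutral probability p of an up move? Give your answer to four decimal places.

Risk-neutral probability p = (e^0.05 − 0.75)/(1.15 − 0.75) = 0.3013/0.4000 = 0.7532

p = 0.7532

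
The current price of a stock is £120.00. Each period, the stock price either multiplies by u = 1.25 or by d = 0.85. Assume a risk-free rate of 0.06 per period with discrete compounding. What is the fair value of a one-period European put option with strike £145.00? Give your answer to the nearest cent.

£19.27

Risk-neutral probability p = (1 + 0.06 − 0.85)/(1.25 − 0.85) = 0.2100/0.4000 = 0.5250
Terminal stock prices: S_u = 150, S_d = 102
Terminal payoffs (K − S): max(-5, 0) = 0, max(43, 0) = 43
Node 0 (S = 120): V_0 = 1/1.06·[0.5250·0.0000 + 0.4750·43.0000] = 19.2689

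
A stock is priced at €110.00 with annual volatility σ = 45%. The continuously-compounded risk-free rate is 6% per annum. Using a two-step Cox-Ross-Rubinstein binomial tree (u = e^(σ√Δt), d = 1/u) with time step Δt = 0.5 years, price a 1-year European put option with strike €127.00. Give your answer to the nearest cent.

€26.30

CRR parameters: u = e^(σ√Δt) = e^(0.45·√0.5) = 1.3746, d = 1/u = 0.7275
Per-period rate: rΔt = 0.06·0.5 = 0.03, so R = e^0.03 = 1.0305
Risk-neutral probability p = (e^0.03 − 0.7275)/(1.3746 − 0.7275) = 0.3030/0.6472 = 0.4682
Terminal stock prices: S_uu = 207.9, S_ud = 110, S_dd = 58.21
Terminal payoffs (K − S): max(-80.86, 0) = 0, max(17, 0) = 17, max(68.79, 0) = 68.79
Node u (S = 151.2): V_u = e^(−0.03)·[0.4682·0.0000 + 0.5318·17.0000] = 8.7739
Node d (S = 80.02): V_d = e^(−0.03)·[0.4682·17.0000 + 0.5318·68.7884] = 43.2261
Node 0 (S = 110): V_0 = e^(−0.03)·[0.4682·8.7739 + 0.5318·43.2261] = 26.2957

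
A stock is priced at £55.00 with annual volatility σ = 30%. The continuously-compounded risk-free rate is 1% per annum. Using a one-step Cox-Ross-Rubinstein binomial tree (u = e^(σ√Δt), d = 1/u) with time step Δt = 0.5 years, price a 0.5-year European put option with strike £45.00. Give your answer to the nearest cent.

CRR parameters: u = e^(σ√Δt) = e^(0.3·√0.5) = 1.2363, d = 1/u = 0.8089
Per-period rate: rΔt = 0.01·0.5 = 0.005, so R = e^0.005 = 1.0050
Risk-neutral probability p = (e^0.005 − 0.8089)/(1.2363 − 0.8089) = 0.1962/0.4275 = 0.4589
Terminal stock prices: S_u = 68, S_d = 44.49
Terminal payoffs (K − S): max(-23, 0) = 0, max(0.5128, 0) = 0.5128
Node 0 (S = 55): V_0 = e^(−0.005)·[0.4589·0.0000 + 0.5411·0.5128] = 0.2761

£0.28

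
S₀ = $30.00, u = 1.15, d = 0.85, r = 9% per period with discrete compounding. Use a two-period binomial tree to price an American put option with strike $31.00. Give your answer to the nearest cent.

$1.23

Risk-neutral probability p = (1 + 0.09 − 0.85)/(1.15 − 0.85) = 0.2400/0.3000 = 0.8000
Terminal stock prices: S_uu = 39.67, S_ud = 29.32, S_dd = 21.67
Terminal payoffs (K − S): max(-8.675, 0) = 0, max(1.675, 0) = 1.675, max(9.325, 0) = 9.325
Node u (S = 34.5): continuation = 1/1.09·[0.8000·0.0000 + 0.2000·1.6750] = 0.3073; exercise value = 0.0000 ≤ continuation, so V_u = 0.3073
Node d (S = 25.5): continuation = 1/1.09·[0.8000·1.6750 + 0.2000·9.3250] = 2.9404; exercise value = 5.5000 > continuation, so V_d = 5.5000 (exercise)
Node 0 (S = 30): continuation = 1/1.09·[0.8000·0.3073 + 0.2000·5.5000] = 1.2347; exercise value = 1.0000 ≤ continuation, so V_0 = 1.2347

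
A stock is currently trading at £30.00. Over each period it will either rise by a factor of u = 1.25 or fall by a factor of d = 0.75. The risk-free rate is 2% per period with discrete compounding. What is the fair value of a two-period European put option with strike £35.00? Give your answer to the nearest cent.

Risk-neutral probability p = (1 + 0.02 − 0.75)/(1.25 − 0.75) = 0.2700/0.5000 = 0.5400
Terminal stock prices: S_uu = 46.88, S_ud = 28.12, S_dd = 16.88
Terminal payoffs (K − S): max(-11.88, 0) = 0, max(6.875, 0) = 6.875, max(18.12, 0) = 18.12
Node u (S = 37.5): V_u = 1/1.02·[0.5400·0.0000 + 0.4600·6.8750] = 3.1005
Node d (S = 22.5): V_d = 1/1.02·[0.5400·6.8750 + 0.4600·18.1250] = 11.8137
Node 0 (S = 30): V_0 = 1/1.02·[0.5400·3.1005 + 0.4600·11.8137] = 6.9692

£6.97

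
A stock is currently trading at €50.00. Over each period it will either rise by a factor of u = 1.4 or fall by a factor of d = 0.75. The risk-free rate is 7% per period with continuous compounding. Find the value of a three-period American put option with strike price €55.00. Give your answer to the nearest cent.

€9.82

Risk-neutral probability p = (e^0.07 − 0.75)/(1.4 − 0.75) = 0.3225/0.6500 = 0.4962
Terminal stock prices: S_uuu = 137.2, S_uud = 73.5, S_udd = 39.38, S_ddd = 21.09
Terminal payoffs (K − S): max(-82.2, 0) = 0, max(-18.5, 0) = 0, max(15.62, 0) = 15.62, max(33.91, 0) = 33.91
Node uu (S = 98): continuation = e^(−0.07)·[0.4962·0.0000 + 0.5038·0.0000] = 0.0000; exercise value = 0.0000 ≤ continuation, so V_uu = 0.0000
Node ud (S = 52.5): continuation = e^(−0.07)·[0.4962·0.0000 + 0.5038·15.6250] = 7.3402; exercise value = 2.5000 ≤ continuation, so V_ud = 7.3402
Node dd (S = 28.12): continuation = e^(−0.07)·[0.4962·15.6250 + 0.5038·33.9062] = 23.1567; exercise value = 26.8750 > continuation, so V_dd = 26.8750 (exercise)
Node u (S = 70): continuation = e^(−0.07)·[0.4962·0.0000 + 0.5038·7.3402] = 3.4482; exercise value = 0.0000 ≤ continuation, so V_u = 3.4482
Node d (S = 37.5): continuation = e^(−0.07)·[0.4962·7.3402 + 0.5038·26.8750] = 16.0208; exercise value = 17.5000 > continuation, so V_d = 17.5000 (exercise)
Node 0 (S = 50): continuation = e^(−0.07)·[0.4962·3.4482 + 0.5038·17.5000] = 9.8162; exercise value = 5.0000 ≤ continuation, so V_0 = 9.8162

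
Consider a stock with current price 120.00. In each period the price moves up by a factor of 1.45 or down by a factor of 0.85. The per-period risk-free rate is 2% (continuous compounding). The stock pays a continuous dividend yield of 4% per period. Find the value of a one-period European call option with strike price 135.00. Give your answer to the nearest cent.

8.30

Per-period risk-free factor R = e^0.02 = 1.0202; dividend-adjusted growth = e^(0.02−0.04) = 0.9802.
Risk-neutral probability p = (0.9802 − 0.85)/(1.45 − 0.85) = 0.1302/0.6000 = 0.2170
Terminal stock prices: S_u = 174, S_d = 102
Terminal payoffs (S − K): max(39, 0) = 39, max(-33, 0) = 0
Node 0 (S = 120): V_0 = e^(−0.02)·[0.2170·39.0000 + 0.7830·0.0000] = 8.2953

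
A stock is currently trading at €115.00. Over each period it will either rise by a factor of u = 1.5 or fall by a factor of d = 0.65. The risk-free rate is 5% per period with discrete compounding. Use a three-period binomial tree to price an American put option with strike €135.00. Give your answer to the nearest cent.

Risk-neutral probability p = (1 + 0.05 − 0.65)/(1.5 − 0.65) = 0.4000/0.8500 = 0.4706
Terminal stock prices: S_uuu = 388.1, S_uud = 168.2, S_udd = 72.88, S_ddd = 31.58
Terminal payoffs (K − S): max(-253.1, 0) = 0, max(-33.19, 0) = 0, max(62.12, 0) = 62.12, max(103.4, 0) = 103.4
Node uu (S = 258.8): continuation = 1/1.05·[0.4706·0.0000 + 0.5294·0.0000] = 0.0000; exercise value = 0.0000 ≤ continuation, so V_uu = 0.0000
Node ud (S = 112.1): continuation = 1/1.05·[0.4706·0.0000 + 0.5294·62.1187] = 31.3204; exercise value = 22.8750 ≤ continuation, so V_ud = 31.3204
Node dd (S = 48.59): continuation = 1/1.05·[0.4706·62.1187 + 0.5294·103.4181] = 79.9839; exercise value = 86.4125 > continuation, so V_dd = 86.4125 (exercise)
Node u (S = 172.5): continuation = 1/1.05·[0.4706·0.0000 + 0.5294·31.3204] = 15.7918; exercise value = 0.0000 ≤ continuation, so V_u = 15.7918
Node d (S = 74.75): continuation = 1/1.05·[0.4706·31.3204 + 0.5294·86.4125] = 57.6065; exercise value = 60.2500 > continuation, so V_d = 60.2500 (exercise)
Node 0 (S = 115): continuation = 1/1.05·[0.4706·15.7918 + 0.5294·60.2500] = 37.4557; exercise value = 20.0000 ≤ continuation, so V_0 = 37.4557

€37.46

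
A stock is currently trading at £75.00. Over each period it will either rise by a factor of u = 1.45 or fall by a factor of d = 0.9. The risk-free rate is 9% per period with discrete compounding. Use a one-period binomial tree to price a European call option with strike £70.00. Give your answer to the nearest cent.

£12.28

Risk-neutral probability p = (1 + 0.09 − 0.9)/(1.45 − 0.9) = 0.1900/0.5500 = 0.3455
Terminal stock prices: S_u = 108.8, S_d = 67.5
Terminal payoffs (S − K): max(38.75, 0) = 38.75, max(-2.5, 0) = 0
Node 0 (S = 75): V_0 = 1/1.09·[0.3455·38.7500 + 0.6545·0.0000] = 12.2811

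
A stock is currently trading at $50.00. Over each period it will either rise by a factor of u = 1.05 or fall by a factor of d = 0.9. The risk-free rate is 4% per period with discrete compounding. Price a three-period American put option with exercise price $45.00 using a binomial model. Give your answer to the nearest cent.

Risk-neutral probability p = (1 + 0.04 − 0.9)/(1.05 − 0.9) = 0.1400/0.1500 = 0.9333
Terminal stock prices: S_uuu = 57.88, S_uud = 49.61, S_udd = 42.53, S_ddd = 36.45
Terminal payoffs (K − S): max(-12.88, 0) = 0, max(-4.613, 0) = 0, max(2.475, 0) = 2.475, max(8.55, 0) = 8.55
Node uu (S = 55.12): continuation = 1/1.04·[0.9333·0.0000 + 0.0667·0.0000] = 0.0000; exercise value = 0.0000 ≤ continuation, so V_uu = 0.0000
Node ud (S = 47.25): continuation = 1/1.04·[0.9333·0.0000 + 0.0667·2.4750] = 0.1587; exercise value = 0.0000 ≤ continuation, so V_ud = 0.1587
Node dd (S = 40.5): continuation = 1/1.04·[0.9333·2.4750 + 0.0667·8.5500] = 2.7692; exercise value = 4.5000 > continuation, so V_dd = 4.5000 (exercise)
Node u (S = 52.5): continuation = 1/1.04·[0.9333·0.0000 + 0.0667·0.1587] = 0.0102; exercise value = 0.0000 ≤ continuation, so V_u = 0.0102
Node d (S = 45): continuation = 1/1.04·[0.9333·0.1587 + 0.0667·4.5000] = 0.4308; exercise value = 0.0000 ≤ continuation, so V_d = 0.4308
Node 0 (S = 50): continuation = 1/1.04·[0.9333·0.0102 + 0.0667·0.4308] = 0.0367; exercise value = 0.0000 ≤ continuation, so V_0 = 0.0367

$0.04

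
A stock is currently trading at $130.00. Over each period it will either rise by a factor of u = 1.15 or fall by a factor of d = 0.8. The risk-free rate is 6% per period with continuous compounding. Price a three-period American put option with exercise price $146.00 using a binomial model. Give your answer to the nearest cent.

Risk-neutral probability p = (e^0.06 − 0.8)/(1.15 − 0.8) = 0.2618/0.3500 = 0.7481
Terminal stock prices: S_uuu = 197.7, S_uud = 137.5, S_udd = 95.68, S_ddd = 66.56
Terminal payoffs (K − S): max(-51.71, 0) = 0, max(8.46, 0) = 8.46, max(50.32, 0) = 50.32, max(79.44, 0) = 79.44
Node uu (S = 171.9): continuation = e^(−0.06)·[0.7481·0.0000 + 0.2519·8.4600] = 2.0069; exercise value = 0.0000 ≤ continuation, so V_uu = 2.0069
Node ud (S = 119.6): continuation = e^(−0.06)·[0.7481·8.4600 + 0.2519·50.3200] = 17.8976; exercise value = 26.4000 > continuation, so V_ud = 26.4000 (exercise)
Node dd (S = 83.2): continuation = e^(−0.06)·[0.7481·50.3200 + 0.2519·79.4400] = 54.2976; exercise value = 62.8000 > continuation, so V_dd = 62.8000 (exercise)
Node u (S = 149.5): continuation = e^(−0.06)·[0.7481·2.0069 + 0.2519·26.4000] = 7.6767; exercise value = 0.0000 ≤ continuation, so V_u = 7.6767
Node d (S = 104): continuation = e^(−0.06)·[0.7481·26.4000 + 0.2519·62.8000] = 33.4976; exercise value = 42.0000 > continuation, so V_d = 42.0000 (exercise)
Node 0 (S = 130): continuation = e^(−0.06)·[0.7481·7.6767 + 0.2519·42.0000] = 15.3721; exercise value = 16.0000 > continuation, so V_0 = 16.0000 (exercise)

$16.00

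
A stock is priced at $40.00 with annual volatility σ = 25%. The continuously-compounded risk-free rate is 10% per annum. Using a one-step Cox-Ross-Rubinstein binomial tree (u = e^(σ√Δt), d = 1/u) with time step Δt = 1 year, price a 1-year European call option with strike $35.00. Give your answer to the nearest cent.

CRR parameters: u = e^(σ√Δt) = e^(0.25·√1) = 1.2840, d = 1/u = 0.7788
Per-period rate: rΔt = 0.1·1 = 0.1, so R = e^0.1 = 1.1052
Risk-neutral probability p = (e^0.1 − 0.7788)/(1.2840 − 0.7788) = 0.3264/0.5052 = 0.6460
Terminal stock prices: S_u = 51.36, S_d = 31.15
Terminal payoffs (S − K): max(16.36, 0) = 16.36, max(-3.848, 0) = 0
Node 0 (S = 40): V_0 = e^(−0.1)·[0.6460·16.3610 + 0.3540·0.0000] = 9.5633

$9.56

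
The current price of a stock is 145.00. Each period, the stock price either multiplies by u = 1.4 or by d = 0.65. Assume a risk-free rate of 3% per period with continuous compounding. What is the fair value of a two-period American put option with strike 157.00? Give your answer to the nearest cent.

35.90

Risk-neutral probability p = (e^0.03 − 0.65)/(1.4 − 0.65) = 0.3805/0.7500 = 0.5073
Terminal stock prices: S_uu = 284.2, S_ud = 132, S_dd = 61.26
Terminal payoffs (K − S): max(-127.2, 0) = 0, max(25.05, 0) = 25.05, max(95.74, 0) = 95.74
Node u (S = 203): continuation = e^(−0.03)·[0.5073·0.0000 + 0.4927·25.0500] = 11.9780; exercise value = 0.0000 ≤ continuation, so V_u = 11.9780
Node d (S = 94.25): continuation = e^(−0.03)·[0.5073·25.0500 + 0.4927·95.7375] = 58.1099; exercise value = 62.7500 > continuation, so V_d = 62.7500 (exercise)
Node 0 (S = 145): continuation = e^(−0.03)·[0.5073·11.9780 + 0.4927·62.7500] = 35.9014; exercise value = 12.0000 ≤ continuation, so V_0 = 35.9014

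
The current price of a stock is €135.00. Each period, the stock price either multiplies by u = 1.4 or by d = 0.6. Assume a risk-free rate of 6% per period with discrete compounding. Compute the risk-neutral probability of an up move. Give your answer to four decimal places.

Risk-neutral probability p = (1 + 0.06 − 0.6)/(1.4 − 0.6) = 0.4600/0.8000 = 0.5750

p = 0.5750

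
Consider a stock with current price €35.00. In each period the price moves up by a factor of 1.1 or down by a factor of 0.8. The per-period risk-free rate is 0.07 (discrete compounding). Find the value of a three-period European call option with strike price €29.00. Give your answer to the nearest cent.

€11.43

Risk-neutral probability p = (1 + 0.07 − 0.8)/(1.1 − 0.8) = 0.2700/0.3000 = 0.9000
Terminal stock prices: S_uuu = 46.59, S_uud = 33.88, S_udd = 24.64, S_ddd = 17.92
Terminal payoffs (S − K): max(17.59, 0) = 17.59, max(4.88, 0) = 4.88, max(-4.36, 0) = 0, max(-11.08, 0) = 0
Node uu (S = 42.35): V_uu = 1/1.07·[0.9000·17.5850 + 0.1000·4.8800] = 15.2472
Node ud (S = 30.8): V_ud = 1/1.07·[0.9000·4.8800 + 0.1000·0.0000] = 4.1047
Node dd (S = 22.4): V_dd = 1/1.07·[0.9000·0.0000 + 0.1000·0.0000] = 0.0000
Node u (S = 38.5): V_u = 1/1.07·[0.9000·15.2472 + 0.1000·4.1047] = 13.2084
Node d (S = 28): V_d = 1/1.07·[0.9000·4.1047 + 0.1000·0.0000] = 3.4525
Node 0 (S = 35): V_0 = 1/1.07·[0.9000·13.2084 + 0.1000·3.4525] = 11.4325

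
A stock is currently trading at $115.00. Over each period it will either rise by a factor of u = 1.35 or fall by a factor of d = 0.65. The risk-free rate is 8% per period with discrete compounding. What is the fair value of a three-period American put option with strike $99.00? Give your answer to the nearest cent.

$11.28

Risk-neutral probability p = (1 + 0.08 − 0.65)/(1.35 − 0.65) = 0.4300/0.7000 = 0.6143
Terminal stock prices: S_uuu = 282.9, S_uud = 136.2, S_udd = 65.59, S_ddd = 31.58
Terminal payoffs (K − S): max(-183.9, 0) = 0, max(-37.23, 0) = 0, max(33.41, 0) = 33.41, max(67.42, 0) = 67.42
Node uu (S = 209.6): continuation = 1/1.08·[0.6143·0.0000 + 0.3857·0.0000] = 0.0000; exercise value = 0.0000 ≤ continuation, so V_uu = 0.0000
Node ud (S = 100.9): continuation = 1/1.08·[0.6143·0.0000 + 0.3857·33.4069] = 11.9310; exercise value = 0.0000 ≤ continuation, so V_ud = 11.9310
Node dd (S = 48.59): continuation = 1/1.08·[0.6143·33.4069 + 0.3857·67.4181] = 43.0792; exercise value = 50.4125 > continuation, so V_dd = 50.4125 (exercise)
Node u (S = 155.2): continuation = 1/1.08·[0.6143·0.0000 + 0.3857·11.9310] = 4.2611; exercise value = 0.0000 ≤ continuation, so V_u = 4.2611
Node d (S = 74.75): continuation = 1/1.08·[0.6143·11.9310 + 0.3857·50.4125] = 24.7906; exercise value = 24.2500 ≤ continuation, so V_d = 24.7906
Node 0 (S = 115): continuation = 1/1.08·[0.6143·4.2611 + 0.3857·24.7906] = 11.2774; exercise value = 0.0000 ≤ continuation, so V_0 = 11.2774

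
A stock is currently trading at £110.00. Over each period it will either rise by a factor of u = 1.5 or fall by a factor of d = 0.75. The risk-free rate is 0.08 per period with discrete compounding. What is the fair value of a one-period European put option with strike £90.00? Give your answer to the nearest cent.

Risk-neutral probability p = (1 + 0.08 − 0.75)/(1.5 − 0.75) = 0.3300/0.7500 = 0.4400
Terminal stock prices: S_u = 165, S_d = 82.5
Terminal payoffs (K − S): max(-75, 0) = 0, max(7.5, 0) = 7.5
Node 0 (S = 110): V_0 = 1/1.08·[0.4400·0.0000 + 0.5600·7.5000] = 3.8889

£3.89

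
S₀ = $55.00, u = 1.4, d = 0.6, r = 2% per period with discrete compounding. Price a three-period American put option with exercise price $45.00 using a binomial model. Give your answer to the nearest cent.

$9.32

Risk-neutral probability p = (1 + 0.02 − 0.6)/(1.4 − 0.6) = 0.4200/0.8000 = 0.5250
Terminal stock prices: S_uuu = 150.9, S_uud = 64.68, S_udd = 27.72, S_ddd = 11.88
Terminal payoffs (K − S): max(-105.9, 0) = 0, max(-19.68, 0) = 0, max(17.28, 0) = 17.28, max(33.12, 0) = 33.12
Node uu (S = 107.8): continuation = 1/1.02·[0.5250·0.0000 + 0.4750·0.0000] = 0.0000; exercise value = 0.0000 ≤ continuation, so V_uu = 0.0000
Node ud (S = 46.2): continuation = 1/1.02·[0.5250·0.0000 + 0.4750·17.2800] = 8.0471; exercise value = 0.0000 ≤ continuation, so V_ud = 8.0471
Node dd (S = 19.8): continuation = 1/1.02·[0.5250·17.2800 + 0.4750·33.1200] = 24.3176; exercise value = 25.2000 > continuation, so V_dd = 25.2000 (exercise)
Node u (S = 77): continuation = 1/1.02·[0.5250·0.0000 + 0.4750·8.0471] = 3.7474; exercise value = 0.0000 ≤ continuation, so V_u = 3.7474
Node d (S = 33): continuation = 1/1.02·[0.5250·8.0471 + 0.4750·25.2000] = 15.8772; exercise value = 12.0000 ≤ continuation, so V_d = 15.8772
Node 0 (S = 55): continuation = 1/1.02·[0.5250·3.7474 + 0.4750·15.8772] = 9.3226; exercise value = 0.0000 ≤ continuation, so V_0 = 9.3226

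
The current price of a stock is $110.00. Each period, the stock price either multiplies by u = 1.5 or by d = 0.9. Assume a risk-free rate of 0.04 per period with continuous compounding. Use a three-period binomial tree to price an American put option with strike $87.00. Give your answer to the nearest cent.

$2.71

Risk-neutral probability p = (e^0.04 − 0.9)/(1.5 − 0.9) = 0.1408/0.6000 = 0.2347
Terminal stock prices: S_uuu = 371.2, S_uud = 222.8, S_udd = 133.7, S_ddd = 80.19
Terminal payoffs (K − S): max(-284.2, 0) = 0, max(-135.8, 0) = 0, max(-46.65, 0) = 0, max(6.81, 0) = 6.81
Node uu (S = 247.5): continuation = e^(−0.04)·[0.2347·0.0000 + 0.7653·0.0000] = 0.0000; exercise value = 0.0000 ≤ continuation, so V_uu = 0.0000
Node ud (S = 148.5): continuation = e^(−0.04)·[0.2347·0.0000 + 0.7653·0.0000] = 0.0000; exercise value = 0.0000 ≤ continuation, so V_ud = 0.0000
Node dd (S = 89.1): continuation = e^(−0.04)·[0.2347·0.0000 + 0.7653·6.8100] = 5.0074; exercise value = 0.0000 ≤ continuation, so V_dd = 5.0074
Node u (S = 165): continuation = e^(−0.04)·[0.2347·0.0000 + 0.7653·0.0000] = 0.0000; exercise value = 0.0000 ≤ continuation, so V_u = 0.0000
Node d (S = 99): continuation = e^(−0.04)·[0.2347·0.0000 + 0.7653·5.0074] = 3.6820; exercise value = 0.0000 ≤ continuation, so V_d = 3.6820
Node 0 (S = 110): continuation = e^(−0.04)·[0.2347·0.0000 + 0.7653·3.6820] = 2.7074; exercise value = 0.0000 ≤ continuation, so V_0 = 2.7074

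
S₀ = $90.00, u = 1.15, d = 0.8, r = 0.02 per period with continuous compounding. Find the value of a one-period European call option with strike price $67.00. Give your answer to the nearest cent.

$24.33

Risk-neutral probability p = (e^0.02 − 0.8)/(1.15 − 0.8) = 0.2202/0.3500 = 0.6291
Terminal stock prices: S_u = 103.5, S_d = 72
Terminal payoffs (S − K): max(36.5, 0) = 36.5, max(5, 0) = 5
Node 0 (S = 90): V_0 = e^(−0.02)·[0.6291·36.5000 + 0.3709·5.0000] = 24.3267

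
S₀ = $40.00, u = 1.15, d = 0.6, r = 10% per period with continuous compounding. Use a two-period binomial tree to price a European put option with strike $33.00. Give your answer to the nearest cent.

$0.76

Risk-neutral probability p = (e^0.1 − 0.6)/(1.15 − 0.6) = 0.5052/0.5500 = 0.9185
Terminal stock prices: S_uu = 52.9, S_ud = 27.6, S_dd = 14.4
Terminal payoffs (K − S): max(-19.9, 0) = 0, max(5.4, 0) = 5.4, max(18.6, 0) = 18.6
Node u (S = 46): V_u = e^(−0.1)·[0.9185·0.0000 + 0.0815·5.4000] = 0.3983
Node d (S = 24): V_d = e^(−0.1)·[0.9185·5.4000 + 0.0815·18.6000] = 5.8596
Node 0 (S = 40): V_0 = e^(−0.1)·[0.9185·0.3983 + 0.0815·5.8596] = 0.7631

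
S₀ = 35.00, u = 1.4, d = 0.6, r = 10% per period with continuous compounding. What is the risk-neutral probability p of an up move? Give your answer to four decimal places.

Risk-neutral probability p = (e^0.1 − 0.6)/(1.4 − 0.6) = 0.5052/0.8000 = 0.6315

p = 0.6315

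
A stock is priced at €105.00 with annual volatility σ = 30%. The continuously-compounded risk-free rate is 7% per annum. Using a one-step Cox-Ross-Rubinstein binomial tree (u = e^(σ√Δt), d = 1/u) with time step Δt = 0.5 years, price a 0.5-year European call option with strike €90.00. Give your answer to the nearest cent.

CRR parameters: u = e^(σ√Δt) = e^(0.3·√0.5) = 1.2363, d = 1/u = 0.8089
Per-period rate: rΔt = 0.07·0.5 = 0.035, so R = e^0.035 = 1.0356
Risk-neutral probability p = (e^0.035 − 0.8089)/(1.2363 − 0.8089) = 0.2268/0.4275 = 0.5305
Terminal stock prices: S_u = 129.8, S_d = 84.93
Terminal payoffs (S − K): max(39.81, 0) = 39.81, max(-5.07, 0) = 0
Node 0 (S = 105): V_0 = e^(−0.035)·[0.5305·39.8127 + 0.4695·0.0000] = 20.3940

€20.39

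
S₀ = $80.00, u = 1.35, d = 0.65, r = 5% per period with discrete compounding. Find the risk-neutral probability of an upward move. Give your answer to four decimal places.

Risk-neutral probability p = (1 + 0.05 − 0.65)/(1.35 − 0.65) = 0.4000/0.7000 = 0.5714

p = 0.5714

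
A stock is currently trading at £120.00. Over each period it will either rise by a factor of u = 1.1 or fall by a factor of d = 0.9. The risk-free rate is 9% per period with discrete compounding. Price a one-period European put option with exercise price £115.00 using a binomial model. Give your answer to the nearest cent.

Risk-neutral probability p = (1 + 0.09 − 0.9)/(1.1 − 0.9) = 0.1900/0.2000 = 0.9500
Terminal stock prices: S_u = 132, S_d = 108
Terminal payoffs (K − S): max(-17, 0) = 0, max(7, 0) = 7
Node 0 (S = 120): V_0 = 1/1.09·[0.9500·0.0000 + 0.0500·7.0000] = 0.3211

£0.32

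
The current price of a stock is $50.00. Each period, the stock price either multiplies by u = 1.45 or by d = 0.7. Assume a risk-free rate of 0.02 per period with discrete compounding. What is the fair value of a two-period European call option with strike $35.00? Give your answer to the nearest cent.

$19.68

Risk-neutral probability p = (1 + 0.02 − 0.7)/(1.45 − 0.7) = 0.3200/0.7500 = 0.4267
Terminal stock prices: S_uu = 105.1, S_ud = 50.75, S_dd = 24.5
Terminal payoffs (S − K): max(70.12, 0) = 70.12, max(15.75, 0) = 15.75, max(-10.5, 0) = 0
Node u (S = 72.5): V_u = 1/1.02·[0.4267·70.1250 + 0.5733·15.7500] = 38.1863
Node d (S = 35): V_d = 1/1.02·[0.4267·15.7500 + 0.5733·0.0000] = 6.5882
Node 0 (S = 50): V_0 = 1/1.02·[0.4267·38.1863 + 0.5733·6.5882] = 19.6765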